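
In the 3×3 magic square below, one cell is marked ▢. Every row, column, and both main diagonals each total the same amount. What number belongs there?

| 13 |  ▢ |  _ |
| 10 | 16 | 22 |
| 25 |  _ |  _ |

28

Column 1 is complete and sums to 48; that is the magic constant.
From main diagonal, 48 − (13 + 16) gives (3,3) = 19.
The remaining cell in anti-diagonal is (1,3) = 48 − 41 = 7.
Row 1 needs 48; the known cells sum to 20, so (1,2) = 28.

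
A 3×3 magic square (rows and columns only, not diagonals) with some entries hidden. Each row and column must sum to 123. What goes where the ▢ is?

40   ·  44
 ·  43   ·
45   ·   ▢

37

Using row 1: 40 + 44 + ? → (1,2) = 123 − 84 = 39.
Column 1: 40 + 45 + ? = 123, so (2,1) = 38.
Column 2 needs 123; the known cells sum to 82, so (3,2) = 41.
Using row 2: 38 + 43 + ? → (2,3) = 123 − 81 = 42.
The remaining cell in row 3 is (3,3) = 123 − 86 = 37.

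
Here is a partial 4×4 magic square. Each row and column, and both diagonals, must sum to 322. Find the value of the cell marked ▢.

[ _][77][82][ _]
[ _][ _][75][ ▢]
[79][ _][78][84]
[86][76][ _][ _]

85

Row 3: 79 + 78 + 84 + ? = 322, so (3,2) = 81.
From column 2, 322 − (77 + 81 + 76) gives (2,2) = 88.
From column 3, 322 − (82 + 75 + 78) gives (4,3) = 87.
Anti-diagonal must total 322; the given cells sum to 242, so (1,4) = 80.
Row 1 needs 322; the known cells sum to 239, so (1,1) = 83.
The remaining cell in row 4 is (4,4) = 322 − 249 = 73.
From column 1, 322 − (83 + 79 + 86) gives (2,1) = 74.
From column 4, 322 − (80 + 84 + 73) gives (2,4) = 85.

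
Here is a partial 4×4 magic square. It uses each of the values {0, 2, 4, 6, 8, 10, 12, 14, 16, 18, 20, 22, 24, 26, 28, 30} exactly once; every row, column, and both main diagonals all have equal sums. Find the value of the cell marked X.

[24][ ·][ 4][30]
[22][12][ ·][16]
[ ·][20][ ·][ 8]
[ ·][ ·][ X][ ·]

The 16 entries sum to 240, so each line sums to 240/4 = 60.
Row 1 needs 60; the known cells sum to 58, so (1,2) = 2.
Row 2: 22 + 12 + 16 + ? = 60, so (2,3) = 10.
The remaining cell in column 2 is (4,2) = 60 − 34 = 26.
Using column 4: 30 + 16 + 8 + ? → (4,4) = 60 − 54 = 6.
The remaining cell in main diagonal is (3,3) = 60 − 42 = 18.
The remaining cell in anti-diagonal is (4,1) = 60 − 60 = 0.
From row 3, 60 − (20 + 18 + 8) gives (3,1) = 14.
Row 4: 0 + 26 + 6 + ? = 60, so (4,3) = 28.

28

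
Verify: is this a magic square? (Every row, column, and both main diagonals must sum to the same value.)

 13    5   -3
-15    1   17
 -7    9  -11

Row 1: 13 + 5 + (-3) = 15.
Row 2: -15 + 1 + 17 = 3.
Row 3: -7 + 9 + (-11) = -9.
Column 1: 13 + (-15) + (-7) = -9.
Column 2: 5 + 1 + 9 = 15.
Column 3: -3 + 17 + (-11) = 3.
Main diagonal: 13 + 1 + (-11) = 3.
Anti-diagonal: -3 + 1 + (-7) = -9.

No — column 2 sums to 15 but column 1 sums to -9.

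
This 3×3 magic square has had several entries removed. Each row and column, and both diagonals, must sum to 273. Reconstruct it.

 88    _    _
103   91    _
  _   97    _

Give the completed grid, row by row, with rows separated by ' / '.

From row 2, 273 − (103 + 91) gives (2,3) = 79.
From column 1, 273 − (88 + 103) gives (3,1) = 82.
From column 2, 273 − (91 + 97) gives (1,2) = 85.
The remaining cell in main diagonal is (3,3) = 273 − 179 = 94.
Anti-diagonal must total 273; the given cells sum to 173, so (1,3) = 100.

88 85 100 / 103 91 79 / 82 97 94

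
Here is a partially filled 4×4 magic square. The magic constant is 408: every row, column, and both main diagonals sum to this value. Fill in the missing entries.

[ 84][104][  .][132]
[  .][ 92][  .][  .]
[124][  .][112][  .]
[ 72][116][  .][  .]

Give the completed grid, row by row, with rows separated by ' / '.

Using row 1: 84 + 104 + 132 + ? → (1,3) = 408 − 320 = 88.
From column 1, 408 − (84 + 124 + 72) gives (2,1) = 128.
Using column 2: 104 + 92 + 116 + ? → (3,2) = 408 − 312 = 96.
The remaining cell in main diagonal is (4,4) = 408 − 288 = 120.
Anti-diagonal must total 408; the given cells sum to 300, so (2,3) = 108.
The remaining cell in row 2 is (2,4) = 408 − 328 = 80.
Using row 3: 124 + 96 + 112 + ? → (3,4) = 408 − 332 = 76.
Row 4 needs 408; the known cells sum to 308, so (4,3) = 100.

84 104 88 132 / 128 92 108 80 / 124 96 112 76 / 72 116 100 120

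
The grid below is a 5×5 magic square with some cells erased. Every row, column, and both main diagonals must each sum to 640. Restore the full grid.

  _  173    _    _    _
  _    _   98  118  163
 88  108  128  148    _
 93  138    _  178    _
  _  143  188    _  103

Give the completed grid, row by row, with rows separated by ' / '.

153 173 68 113 133 / 183 78 98 118 163 / 88 108 128 148 168 / 93 138 158 178 73 / 123 143 188 83 103

From row 3, 640 − (88 + 108 + 128 + 148) gives (3,5) = 168.
Using column 2: 173 + 108 + 138 + 143 + ? → (2,2) = 640 − 562 = 78.
Main diagonal must total 640; the given cells sum to 487, so (1,1) = 153.
Row 2 must total 640; the given cells sum to 457, so (2,1) = 183.
Column 1: 153 + 183 + 88 + 93 + ? = 640, so (5,1) = 123.
Anti-diagonal: 118 + 128 + 138 + 123 + ? = 640, so (1,5) = 133.
Row 5: 123 + 143 + 188 + 103 + ? = 640, so (5,4) = 83.
The remaining cell in column 4 is (1,4) = 640 − 527 = 113.
From column 5, 640 − (133 + 163 + 168 + 103) gives (4,5) = 73.
Row 1 needs 640; the known cells sum to 572, so (1,3) = 68.
From row 4, 640 − (93 + 138 + 178 + 73) gives (4,3) = 158.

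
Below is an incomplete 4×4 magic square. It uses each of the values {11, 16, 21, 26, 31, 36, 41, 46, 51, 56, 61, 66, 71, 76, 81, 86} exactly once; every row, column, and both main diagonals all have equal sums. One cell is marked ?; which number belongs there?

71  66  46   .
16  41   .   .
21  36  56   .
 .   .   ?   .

The 16 entries sum to 776, so each line sums to 776/4 = 194.
Row 1 must total 194; the given cells sum to 183, so (1,4) = 11.
From row 3, 194 − (21 + 36 + 56) gives (3,4) = 81.
Column 1: 71 + 16 + 21 + ? = 194, so (4,1) = 86.
The remaining cell in column 2 is (4,2) = 194 − 143 = 51.
From main diagonal, 194 − (71 + 41 + 56) gives (4,4) = 26.
Anti-diagonal: 11 + 36 + 86 + ? = 194, so (2,3) = 61.
Row 2: 16 + 41 + 61 + ? = 194, so (2,4) = 76.
Using row 4: 86 + 51 + 26 + ? → (4,3) = 194 − 163 = 31.

31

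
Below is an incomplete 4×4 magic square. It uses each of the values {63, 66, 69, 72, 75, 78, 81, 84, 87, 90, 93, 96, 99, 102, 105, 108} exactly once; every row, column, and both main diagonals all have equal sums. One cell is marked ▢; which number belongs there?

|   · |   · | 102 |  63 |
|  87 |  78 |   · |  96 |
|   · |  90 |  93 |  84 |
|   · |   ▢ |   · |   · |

The 16 entries sum to 1368, so each line sums to 1368/4 = 342.
The remaining cell in row 2 is (2,3) = 342 − 261 = 81.
The remaining cell in row 3 is (3,1) = 342 − 267 = 75.
Column 3 must total 342; the given cells sum to 276, so (4,3) = 66.
Using column 4: 63 + 96 + 84 + ? → (4,4) = 342 − 243 = 99.
Main diagonal must total 342; the given cells sum to 270, so (1,1) = 72.
Anti-diagonal: 63 + 81 + 90 + ? = 342, so (4,1) = 108.
Row 1 must total 342; the given cells sum to 237, so (1,2) = 105.
The remaining cell in row 4 is (4,2) = 342 − 273 = 69.

69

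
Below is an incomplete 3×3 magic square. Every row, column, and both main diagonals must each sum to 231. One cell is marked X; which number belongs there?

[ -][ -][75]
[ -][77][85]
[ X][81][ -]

79

Row 2 needs 231; the known cells sum to 162, so (2,1) = 69.
Column 2 must total 231; the given cells sum to 158, so (1,2) = 73.
Column 3: 75 + 85 + ? = 231, so (3,3) = 71.
The remaining cell in main diagonal is (1,1) = 231 − 148 = 83.
The remaining cell in anti-diagonal is (3,1) = 231 − 152 = 79.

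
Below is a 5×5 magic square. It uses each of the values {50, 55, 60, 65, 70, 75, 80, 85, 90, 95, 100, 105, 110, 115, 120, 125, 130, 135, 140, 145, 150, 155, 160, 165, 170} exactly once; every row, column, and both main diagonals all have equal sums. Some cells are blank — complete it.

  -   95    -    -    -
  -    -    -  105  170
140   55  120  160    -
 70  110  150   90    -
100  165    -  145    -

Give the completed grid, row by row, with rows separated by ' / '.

The 25 entries sum to 2750, so each line sums to 2750/5 = 550.
Row 3 needs 550; the known cells sum to 475, so (3,5) = 75.
Row 4 needs 550; the known cells sum to 420, so (4,5) = 130.
Using column 2: 95 + 55 + 110 + 165 + ? → (2,2) = 550 − 425 = 125.
From column 4, 550 − (105 + 160 + 90 + 145) gives (1,4) = 50.
Anti-diagonal must total 550; the given cells sum to 435, so (1,5) = 115.
The remaining cell in column 5 is (5,5) = 550 − 490 = 60.
Using main diagonal: 125 + 120 + 90 + 60 + ? → (1,1) = 550 − 395 = 155.
From row 1, 550 − (155 + 95 + 50 + 115) gives (1,3) = 135.
Row 5 needs 550; the known cells sum to 470, so (5,3) = 80.
Using column 1: 155 + 140 + 70 + 100 + ? → (2,1) = 550 − 465 = 85.
Using column 3: 135 + 120 + 150 + 80 + ? → (2,3) = 550 − 485 = 65.

155 95 135 50 115 / 85 125 65 105 170 / 140 55 120 160 75 / 70 110 150 90 130 / 100 165 80 145 60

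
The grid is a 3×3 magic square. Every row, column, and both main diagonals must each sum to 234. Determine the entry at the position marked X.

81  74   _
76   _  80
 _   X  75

82

Row 1: 81 + 74 + ? = 234, so (1,3) = 79.
Row 2 must total 234; the given cells sum to 156, so (2,2) = 78.
Column 1 needs 234; the known cells sum to 157, so (3,1) = 77.
The remaining cell in column 2 is (3,2) = 234 − 152 = 82.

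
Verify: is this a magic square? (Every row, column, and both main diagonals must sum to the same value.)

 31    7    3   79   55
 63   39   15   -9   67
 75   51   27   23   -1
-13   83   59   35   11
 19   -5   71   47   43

Yes

Row 1: 31 + 7 + 3 + 79 + 55 = 175.
Row 2: 63 + 39 + 15 + (-9) + 67 = 175.
Row 3: 75 + 51 + 27 + 23 + (-1) = 175.
Row 4: -13 + 83 + 59 + 35 + 11 = 175.
Row 5: 19 + (-5) + 71 + 47 + 43 = 175.
Column 1: 31 + 63 + 75 + (-13) + 19 = 175.
Column 2: 7 + 39 + 51 + 83 + (-5) = 175.
Column 3: 3 + 15 + 27 + 59 + 71 = 175.
Column 4: 79 + (-9) + 23 + 35 + 47 = 175.
Column 5: 55 + 67 + (-1) + 11 + 43 = 175.
Main diagonal: 31 + 39 + 27 + 35 + 43 = 175.
Anti-diagonal: 55 + (-9) + 27 + 83 + 19 = 175.
All lines sum to 175.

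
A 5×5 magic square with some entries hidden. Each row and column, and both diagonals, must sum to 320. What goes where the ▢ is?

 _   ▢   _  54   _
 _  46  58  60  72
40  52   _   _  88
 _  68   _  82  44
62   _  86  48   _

80

Using row 2: 46 + 58 + 60 + 72 + ? → (2,1) = 320 − 236 = 84.
Column 4 must total 320; the given cells sum to 244, so (3,4) = 76.
Using row 3: 40 + 52 + 76 + 88 + ? → (3,3) = 320 − 256 = 64.
Using anti-diagonal: 60 + 64 + 68 + 62 + ? → (1,5) = 320 − 254 = 66.
Column 5: 66 + 72 + 88 + 44 + ? = 320, so (5,5) = 50.
Main diagonal: 46 + 64 + 82 + 50 + ? = 320, so (1,1) = 78.
Row 5 needs 320; the known cells sum to 246, so (5,2) = 74.
Column 1 needs 320; the known cells sum to 264, so (4,1) = 56.
Column 2 must total 320; the given cells sum to 240, so (1,2) = 80.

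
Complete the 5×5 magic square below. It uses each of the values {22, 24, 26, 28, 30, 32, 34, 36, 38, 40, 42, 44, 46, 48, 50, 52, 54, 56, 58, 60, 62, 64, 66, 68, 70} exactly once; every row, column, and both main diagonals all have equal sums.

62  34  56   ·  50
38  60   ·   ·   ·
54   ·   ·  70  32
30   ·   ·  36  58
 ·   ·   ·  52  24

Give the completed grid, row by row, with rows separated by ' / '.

62 34 56 28 50 / 38 60 22 44 66 / 54 26 48 70 32 / 30 42 64 36 58 / 46 68 40 52 24

The 25 entries sum to 1150, so each line sums to 1150/5 = 230.
From row 1, 230 − (62 + 34 + 56 + 50) gives (1,4) = 28.
The remaining cell in column 1 is (5,1) = 230 − 184 = 46.
Column 4 must total 230; the given cells sum to 186, so (2,4) = 44.
The remaining cell in column 5 is (2,5) = 230 − 164 = 66.
Main diagonal must total 230; the given cells sum to 182, so (3,3) = 48.
From anti-diagonal, 230 − (50 + 44 + 48 + 46) gives (4,2) = 42.
Row 2 must total 230; the given cells sum to 208, so (2,3) = 22.
Row 3: 54 + 48 + 70 + 32 + ? = 230, so (3,2) = 26.
Row 4: 30 + 42 + 36 + 58 + ? = 230, so (4,3) = 64.
Column 2: 34 + 60 + 26 + 42 + ? = 230, so (5,2) = 68.
Column 3 needs 230; the known cells sum to 190, so (5,3) = 40.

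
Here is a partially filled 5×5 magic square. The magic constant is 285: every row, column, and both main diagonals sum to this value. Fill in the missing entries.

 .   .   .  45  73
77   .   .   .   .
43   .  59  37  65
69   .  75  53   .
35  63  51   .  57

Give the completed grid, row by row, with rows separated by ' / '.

From row 3, 285 − (43 + 59 + 37 + 65) gives (3,2) = 81.
Using row 5: 35 + 63 + 51 + 57 + ? → (5,4) = 285 − 206 = 79.
Column 1 must total 285; the given cells sum to 224, so (1,1) = 61.
Column 4 needs 285; the known cells sum to 214, so (2,4) = 71.
Main diagonal needs 285; the known cells sum to 230, so (2,2) = 55.
From anti-diagonal, 285 − (73 + 71 + 59 + 35) gives (4,2) = 47.
Row 4 must total 285; the given cells sum to 244, so (4,5) = 41.
Using column 2: 55 + 81 + 47 + 63 + ? → (1,2) = 285 − 246 = 39.
Using column 5: 73 + 65 + 41 + 57 + ? → (2,5) = 285 − 236 = 49.
From row 1, 285 − (61 + 39 + 45 + 73) gives (1,3) = 67.
From row 2, 285 − (77 + 55 + 71 + 49) gives (2,3) = 33.

61 39 67 45 73 / 77 55 33 71 49 / 43 81 59 37 65 / 69 47 75 53 41 / 35 63 51 79 57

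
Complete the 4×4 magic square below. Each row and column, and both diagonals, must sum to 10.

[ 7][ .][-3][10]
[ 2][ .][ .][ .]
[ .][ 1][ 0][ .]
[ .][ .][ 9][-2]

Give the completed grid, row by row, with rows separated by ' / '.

The remaining cell in row 1 is (1,2) = 10 − 14 = -4.
Column 3 needs 10; the known cells sum to 6, so (2,3) = 4.
Using main diagonal: 7 + 0 + (-2) + ? → (2,2) = 10 − 5 = 5.
From anti-diagonal, 10 − (10 + 4 + 1) gives (4,1) = -5.
From row 2, 10 − (2 + 5 + 4) gives (2,4) = -1.
From row 4, 10 − (-5 + 9 + (-2)) gives (4,2) = 8.
From column 1, 10 − (7 + 2 + (-5)) gives (3,1) = 6.
Using column 4: 10 + (-1) + (-2) + ? → (3,4) = 10 − 7 = 3.

7 -4 -3 10 / 2 5 4 -1 / 6 1 0 3 / -5 8 9 -2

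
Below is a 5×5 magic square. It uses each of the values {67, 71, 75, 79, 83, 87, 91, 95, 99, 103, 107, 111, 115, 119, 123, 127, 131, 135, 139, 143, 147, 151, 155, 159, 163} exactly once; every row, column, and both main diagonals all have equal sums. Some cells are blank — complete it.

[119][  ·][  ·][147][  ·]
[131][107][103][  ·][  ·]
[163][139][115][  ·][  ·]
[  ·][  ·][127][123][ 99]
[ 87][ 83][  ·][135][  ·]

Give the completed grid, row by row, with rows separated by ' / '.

119 95 71 147 143 / 131 107 103 79 155 / 163 139 115 91 67 / 75 151 127 123 99 / 87 83 159 135 111

The 25 entries sum to 2875, so each line sums to 2875/5 = 575.
The remaining cell in column 1 is (4,1) = 575 − 500 = 75.
Main diagonal: 119 + 107 + 115 + 123 + ? = 575, so (5,5) = 111.
Row 4 must total 575; the given cells sum to 424, so (4,2) = 151.
Using row 5: 87 + 83 + 135 + 111 + ? → (5,3) = 575 − 416 = 159.
From column 2, 575 − (107 + 139 + 151 + 83) gives (1,2) = 95.
Column 3 must total 575; the given cells sum to 504, so (1,3) = 71.
The remaining cell in row 1 is (1,5) = 575 − 432 = 143.
From anti-diagonal, 575 − (143 + 115 + 151 + 87) gives (2,4) = 79.
Row 2 must total 575; the given cells sum to 420, so (2,5) = 155.
The remaining cell in column 4 is (3,4) = 575 − 484 = 91.
Column 5: 143 + 155 + 99 + 111 + ? = 575, so (3,5) = 67.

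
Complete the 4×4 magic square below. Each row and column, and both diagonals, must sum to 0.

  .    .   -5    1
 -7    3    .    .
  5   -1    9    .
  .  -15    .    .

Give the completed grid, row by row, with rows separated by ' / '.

-9 13 -5 1 / -7 3 -11 15 / 5 -1 9 -13 / 11 -15 7 -3

Row 3 needs 0; the known cells sum to 13, so (3,4) = -13.
From column 2, 0 − (3 + (-1) + (-15)) gives (1,2) = 13.
Row 1 needs 0; the known cells sum to 9, so (1,1) = -9.
Column 1 must total 0; the given cells sum to -11, so (4,1) = 11.
Main diagonal must total 0; the given cells sum to 3, so (4,4) = -3.
Anti-diagonal needs 0; the known cells sum to 11, so (2,3) = -11.
Row 2: -7 + 3 + (-11) + ? = 0, so (2,4) = 15.
From row 4, 0 − (11 + (-15) + (-3)) gives (4,3) = 7.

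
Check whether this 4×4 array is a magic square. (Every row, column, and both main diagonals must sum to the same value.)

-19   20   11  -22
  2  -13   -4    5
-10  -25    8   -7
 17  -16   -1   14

No — anti-diagonal sums to -34 but row 2 sums to -10.

Row 1: -19 + 20 + 11 + (-22) = -10.
Row 2: 2 + (-13) + (-4) + 5 = -10.
Row 3: -10 + (-25) + 8 + (-7) = -34.
Row 4: 17 + (-16) + (-1) + 14 = 14.
Column 1: -19 + 2 + (-10) + 17 = -10.
Column 2: 20 + (-13) + (-25) + (-16) = -34.
Column 3: 11 + (-4) + 8 + (-1) = 14.
Column 4: -22 + 5 + (-7) + 14 = -10.
Main diagonal: -19 + (-13) + 8 + 14 = -10.
Anti-diagonal: -22 + (-4) + (-25) + 17 = -34.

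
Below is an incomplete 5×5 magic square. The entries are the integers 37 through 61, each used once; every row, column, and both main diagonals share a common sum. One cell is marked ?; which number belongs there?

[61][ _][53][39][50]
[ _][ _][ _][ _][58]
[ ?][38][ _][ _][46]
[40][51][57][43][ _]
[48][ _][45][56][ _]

The entries are 37 through 61, which sum to 1225, so each line sums to 1225/5 = 245.
Row 1 must total 245; the given cells sum to 203, so (1,2) = 42.
Using row 4: 40 + 51 + 57 + 43 + ? → (4,5) = 245 − 191 = 54.
Using column 5: 50 + 58 + 46 + 54 + ? → (5,5) = 245 − 208 = 37.
Row 5 must total 245; the given cells sum to 186, so (5,2) = 59.
Using column 2: 42 + 38 + 51 + 59 + ? → (2,2) = 245 − 190 = 55.
From main diagonal, 245 − (61 + 55 + 43 + 37) gives (3,3) = 49.
Anti-diagonal: 50 + 49 + 51 + 48 + ? = 245, so (2,4) = 47.
Column 3 needs 245; the known cells sum to 204, so (2,3) = 41.
Column 4 must total 245; the given cells sum to 185, so (3,4) = 60.
Using row 2: 55 + 41 + 47 + 58 + ? → (2,1) = 245 − 201 = 44.
Row 3: 38 + 49 + 60 + 46 + ? = 245, so (3,1) = 52.

52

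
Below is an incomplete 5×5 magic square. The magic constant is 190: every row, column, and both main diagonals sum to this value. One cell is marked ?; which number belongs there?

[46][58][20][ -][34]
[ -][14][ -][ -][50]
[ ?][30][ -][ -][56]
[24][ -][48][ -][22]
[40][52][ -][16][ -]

Row 1: 46 + 58 + 20 + 34 + ? = 190, so (1,4) = 32.
Column 2 must total 190; the given cells sum to 154, so (4,2) = 36.
From column 5, 190 − (34 + 50 + 56 + 22) gives (5,5) = 28.
From row 4, 190 − (24 + 36 + 48 + 22) gives (4,4) = 60.
The remaining cell in row 5 is (5,3) = 190 − 136 = 54.
Main diagonal: 46 + 14 + 60 + 28 + ? = 190, so (3,3) = 42.
Anti-diagonal: 34 + 42 + 36 + 40 + ? = 190, so (2,4) = 38.
Using column 3: 20 + 42 + 48 + 54 + ? → (2,3) = 190 − 164 = 26.
The remaining cell in column 4 is (3,4) = 190 − 146 = 44.
Row 2 needs 190; the known cells sum to 128, so (2,1) = 62.
From row 3, 190 − (30 + 42 + 44 + 56) gives (3,1) = 18.

18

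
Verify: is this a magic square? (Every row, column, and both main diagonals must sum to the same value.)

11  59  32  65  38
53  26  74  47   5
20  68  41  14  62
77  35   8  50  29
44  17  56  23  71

Row 1: 11 + 59 + 32 + 65 + 38 = 205.
Row 2: 53 + 26 + 74 + 47 + 5 = 205.
Row 3: 20 + 68 + 41 + 14 + 62 = 205.
Row 4: 77 + 35 + 8 + 50 + 29 = 199.
Row 5: 44 + 17 + 56 + 23 + 71 = 211.
Column 1: 11 + 53 + 20 + 77 + 44 = 205.
Column 2: 59 + 26 + 68 + 35 + 17 = 205.
Column 3: 32 + 74 + 41 + 8 + 56 = 211.
Column 4: 65 + 47 + 14 + 50 + 23 = 199.
Column 5: 38 + 5 + 62 + 29 + 71 = 205.
Main diagonal: 11 + 26 + 41 + 50 + 71 = 199.
Anti-diagonal: 38 + 47 + 41 + 35 + 44 = 205.

No — main diagonal sums to 199 but row 3 sums to 205.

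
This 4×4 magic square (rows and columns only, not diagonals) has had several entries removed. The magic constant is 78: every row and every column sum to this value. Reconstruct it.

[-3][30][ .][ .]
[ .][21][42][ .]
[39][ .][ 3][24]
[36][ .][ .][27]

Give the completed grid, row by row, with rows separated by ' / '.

-3 30 33 18 / 6 21 42 9 / 39 12 3 24 / 36 15 0 27

From row 3, 78 − (39 + 3 + 24) gives (3,2) = 12.
Column 1 needs 78; the known cells sum to 72, so (2,1) = 6.
The remaining cell in column 2 is (4,2) = 78 − 63 = 15.
Row 2 must total 78; the given cells sum to 69, so (2,4) = 9.
Row 4: 36 + 15 + 27 + ? = 78, so (4,3) = 0.
Column 3: 42 + 3 + 0 + ? = 78, so (1,3) = 33.
Column 4: 9 + 24 + 27 + ? = 78, so (1,4) = 18.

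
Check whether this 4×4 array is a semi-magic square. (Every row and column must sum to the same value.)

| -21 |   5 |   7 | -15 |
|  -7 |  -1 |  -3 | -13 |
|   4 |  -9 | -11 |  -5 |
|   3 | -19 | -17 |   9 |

Row 1: -21 + 5 + 7 + (-15) = -24.
Row 2: -7 + (-1) + (-3) + (-13) = -24.
Row 3: 4 + (-9) + (-11) + (-5) = -21.
Row 4: 3 + (-19) + (-17) + 9 = -24.
Column 1: -21 + (-7) + 4 + 3 = -21.
Column 2: 5 + (-1) + (-9) + (-19) = -24.
Column 3: 7 + (-3) + (-11) + (-17) = -24.
Column 4: -15 + (-13) + (-5) + 9 = -24.

No — row 3 sums to -21 but column 4 sums to -24.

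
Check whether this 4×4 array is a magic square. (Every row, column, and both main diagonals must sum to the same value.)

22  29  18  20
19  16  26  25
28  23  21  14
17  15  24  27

Row 1: 22 + 29 + 18 + 20 = 89.
Row 2: 19 + 16 + 26 + 25 = 86.
Row 3: 28 + 23 + 21 + 14 = 86.
Row 4: 17 + 15 + 24 + 27 = 83.
Column 1: 22 + 19 + 28 + 17 = 86.
Column 2: 29 + 16 + 23 + 15 = 83.
Column 3: 18 + 26 + 21 + 24 = 89.
Column 4: 20 + 25 + 14 + 27 = 86.
Main diagonal: 22 + 16 + 21 + 27 = 86.
Anti-diagonal: 20 + 26 + 23 + 17 = 86.

No — main diagonal sums to 86 but column 3 sums to 89.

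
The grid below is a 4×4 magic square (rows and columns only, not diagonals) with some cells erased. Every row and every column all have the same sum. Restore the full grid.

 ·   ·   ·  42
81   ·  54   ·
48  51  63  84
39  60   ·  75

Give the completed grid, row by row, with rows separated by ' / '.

78 69 57 42 / 81 66 54 45 / 48 51 63 84 / 39 60 72 75

Row 3 is already complete: 48 + 51 + 63 + 84 = 246, so that is the magic constant.
Row 4 must total 246; the given cells sum to 174, so (4,3) = 72.
Column 1: 81 + 48 + 39 + ? = 246, so (1,1) = 78.
Column 3: 54 + 63 + 72 + ? = 246, so (1,3) = 57.
From column 4, 246 − (42 + 84 + 75) gives (2,4) = 45.
Row 1: 78 + 57 + 42 + ? = 246, so (1,2) = 69.
Row 2 needs 246; the known cells sum to 180, so (2,2) = 66.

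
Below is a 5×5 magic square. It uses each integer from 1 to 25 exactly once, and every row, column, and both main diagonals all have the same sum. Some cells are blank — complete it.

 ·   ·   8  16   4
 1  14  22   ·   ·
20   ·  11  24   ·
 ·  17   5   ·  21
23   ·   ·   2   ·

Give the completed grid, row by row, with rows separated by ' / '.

The entries are 1 through 25, which sum to 325, so each line sums to 325/5 = 65.
From column 3, 65 − (8 + 22 + 11 + 5) gives (5,3) = 19.
From anti-diagonal, 65 − (4 + 11 + 17 + 23) gives (2,4) = 10.
Row 2: 1 + 14 + 22 + 10 + ? = 65, so (2,5) = 18.
The remaining cell in column 4 is (4,4) = 65 − 52 = 13.
The remaining cell in row 4 is (4,1) = 65 − 56 = 9.
Column 1: 1 + 20 + 9 + 23 + ? = 65, so (1,1) = 12.
Main diagonal must total 65; the given cells sum to 50, so (5,5) = 15.
Row 1 needs 65; the known cells sum to 40, so (1,2) = 25.
The remaining cell in row 5 is (5,2) = 65 − 59 = 6.
Column 2 needs 65; the known cells sum to 62, so (3,2) = 3.
Column 5: 4 + 18 + 21 + 15 + ? = 65, so (3,5) = 7.

12 25 8 16 4 / 1 14 22 10 18 / 20 3 11 24 7 / 9 17 5 13 21 / 23 6 19 2 15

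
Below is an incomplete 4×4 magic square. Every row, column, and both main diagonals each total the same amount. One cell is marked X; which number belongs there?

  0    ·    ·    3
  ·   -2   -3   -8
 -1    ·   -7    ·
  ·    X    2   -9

Main diagonal is complete and sums to -18; that is the magic constant.
Row 2: -2 + (-3) + (-8) + ? = -18, so (2,1) = -5.
From column 1, -18 − (0 + (-5) + (-1)) gives (4,1) = -12.
From column 3, -18 − (-3 + (-7) + 2) gives (1,3) = -10.
From column 4, -18 − (3 + (-8) + (-9)) gives (3,4) = -4.
Anti-diagonal: 3 + (-3) + (-12) + ? = -18, so (3,2) = -6.
The remaining cell in row 1 is (1,2) = -18 − (-7) = -11.
Row 4: -12 + 2 + (-9) + ? = -18, so (4,2) = 1.

1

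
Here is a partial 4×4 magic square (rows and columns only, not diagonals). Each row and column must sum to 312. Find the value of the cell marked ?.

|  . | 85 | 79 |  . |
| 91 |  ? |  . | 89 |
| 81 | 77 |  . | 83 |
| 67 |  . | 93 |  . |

From row 3, 312 − (81 + 77 + 83) gives (3,3) = 71.
Column 1 needs 312; the known cells sum to 239, so (1,1) = 73.
Column 3 needs 312; the known cells sum to 243, so (2,3) = 69.
The remaining cell in row 1 is (1,4) = 312 − 237 = 75.
The remaining cell in row 2 is (2,2) = 312 − 249 = 63.

63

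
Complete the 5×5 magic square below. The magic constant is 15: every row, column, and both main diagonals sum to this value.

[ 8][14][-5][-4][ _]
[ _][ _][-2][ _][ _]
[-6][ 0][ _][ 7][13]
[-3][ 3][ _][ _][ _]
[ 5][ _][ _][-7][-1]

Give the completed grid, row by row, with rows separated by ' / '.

8 14 -5 -4 2 / 11 -8 -2 4 10 / -6 0 1 7 13 / -3 3 9 15 -9 / 5 6 12 -7 -1

The remaining cell in row 1 is (1,5) = 15 − 13 = 2.
Row 3: -6 + 0 + 7 + 13 + ? = 15, so (3,3) = 1.
Column 1 needs 15; the known cells sum to 4, so (2,1) = 11.
Anti-diagonal needs 15; the known cells sum to 11, so (2,4) = 4.
The remaining cell in column 4 is (4,4) = 15 − 0 = 15.
Main diagonal: 8 + 1 + 15 + (-1) + ? = 15, so (2,2) = -8.
Row 2: 11 + (-8) + (-2) + 4 + ? = 15, so (2,5) = 10.
Column 2 needs 15; the known cells sum to 9, so (5,2) = 6.
Column 5: 2 + 10 + 13 + (-1) + ? = 15, so (4,5) = -9.
Using row 4: -3 + 3 + 15 + (-9) + ? → (4,3) = 15 − 6 = 9.
From row 5, 15 − (5 + 6 + (-7) + (-1)) gives (5,3) = 12.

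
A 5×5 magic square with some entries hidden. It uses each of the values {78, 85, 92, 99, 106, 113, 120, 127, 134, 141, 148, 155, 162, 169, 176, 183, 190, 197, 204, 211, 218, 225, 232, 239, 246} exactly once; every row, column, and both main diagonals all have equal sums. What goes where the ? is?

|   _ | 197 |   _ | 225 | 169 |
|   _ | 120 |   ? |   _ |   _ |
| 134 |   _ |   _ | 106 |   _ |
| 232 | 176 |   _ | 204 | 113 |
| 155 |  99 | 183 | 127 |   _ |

239

The 25 entries sum to 4050, so each line sums to 4050/5 = 810.
Row 4 must total 810; the given cells sum to 725, so (4,3) = 85.
From row 5, 810 − (155 + 99 + 183 + 127) gives (5,5) = 246.
The remaining cell in column 2 is (3,2) = 810 − 592 = 218.
The remaining cell in column 4 is (2,4) = 810 − 662 = 148.
Anti-diagonal must total 810; the given cells sum to 648, so (3,3) = 162.
Row 3: 134 + 218 + 162 + 106 + ? = 810, so (3,5) = 190.
Column 5 needs 810; the known cells sum to 718, so (2,5) = 92.
From main diagonal, 810 − (120 + 162 + 204 + 246) gives (1,1) = 78.
Row 1: 78 + 197 + 225 + 169 + ? = 810, so (1,3) = 141.
Column 1 needs 810; the known cells sum to 599, so (2,1) = 211.
Column 3 needs 810; the known cells sum to 571, so (2,3) = 239.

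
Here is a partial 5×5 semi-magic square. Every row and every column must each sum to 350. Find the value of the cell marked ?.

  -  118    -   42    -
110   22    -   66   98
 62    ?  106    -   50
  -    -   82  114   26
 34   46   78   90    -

94

Row 2: 110 + 22 + 66 + 98 + ? = 350, so (2,3) = 54.
From row 5, 350 − (34 + 46 + 78 + 90) gives (5,5) = 102.
Column 3 needs 350; the known cells sum to 320, so (1,3) = 30.
Using column 4: 42 + 66 + 114 + 90 + ? → (3,4) = 350 − 312 = 38.
The remaining cell in column 5 is (1,5) = 350 − 276 = 74.
Row 1 needs 350; the known cells sum to 264, so (1,1) = 86.
Row 3 must total 350; the given cells sum to 256, so (3,2) = 94.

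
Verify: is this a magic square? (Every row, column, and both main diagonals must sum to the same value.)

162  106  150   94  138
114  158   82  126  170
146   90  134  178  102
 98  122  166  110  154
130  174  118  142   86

Yes

Row 1: 162 + 106 + 150 + 94 + 138 = 650.
Row 2: 114 + 158 + 82 + 126 + 170 = 650.
Row 3: 146 + 90 + 134 + 178 + 102 = 650.
Row 4: 98 + 122 + 166 + 110 + 154 = 650.
Row 5: 130 + 174 + 118 + 142 + 86 = 650.
Column 1: 162 + 114 + 146 + 98 + 130 = 650.
Column 2: 106 + 158 + 90 + 122 + 174 = 650.
Column 3: 150 + 82 + 134 + 166 + 118 = 650.
Column 4: 94 + 126 + 178 + 110 + 142 = 650.
Column 5: 138 + 170 + 102 + 154 + 86 = 650.
Main diagonal: 162 + 158 + 134 + 110 + 86 = 650.
Anti-diagonal: 138 + 126 + 134 + 122 + 130 = 650.
All lines sum to 650.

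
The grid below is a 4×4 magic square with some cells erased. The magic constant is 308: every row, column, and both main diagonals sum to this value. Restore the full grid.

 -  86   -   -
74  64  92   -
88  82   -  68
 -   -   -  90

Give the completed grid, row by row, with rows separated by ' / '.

84 86 66 72 / 74 64 92 78 / 88 82 70 68 / 62 76 80 90

The remaining cell in row 2 is (2,4) = 308 − 230 = 78.
Row 3: 88 + 82 + 68 + ? = 308, so (3,3) = 70.
Column 2 must total 308; the given cells sum to 232, so (4,2) = 76.
Column 4 must total 308; the given cells sum to 236, so (1,4) = 72.
Using main diagonal: 64 + 70 + 90 + ? → (1,1) = 308 − 224 = 84.
From anti-diagonal, 308 − (72 + 92 + 82) gives (4,1) = 62.
The remaining cell in row 1 is (1,3) = 308 − 242 = 66.
Row 4 must total 308; the given cells sum to 228, so (4,3) = 80.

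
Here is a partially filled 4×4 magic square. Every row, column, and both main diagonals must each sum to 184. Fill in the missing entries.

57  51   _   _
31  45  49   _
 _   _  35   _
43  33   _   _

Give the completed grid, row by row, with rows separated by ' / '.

57 51 39 37 / 31 45 49 59 / 53 55 35 41 / 43 33 61 47

Row 2 needs 184; the known cells sum to 125, so (2,4) = 59.
Using column 1: 57 + 31 + 43 + ? → (3,1) = 184 − 131 = 53.
Column 2 needs 184; the known cells sum to 129, so (3,2) = 55.
From main diagonal, 184 − (57 + 45 + 35) gives (4,4) = 47.
Anti-diagonal: 49 + 55 + 43 + ? = 184, so (1,4) = 37.
From row 1, 184 − (57 + 51 + 37) gives (1,3) = 39.
Row 3 needs 184; the known cells sum to 143, so (3,4) = 41.
Row 4 must total 184; the given cells sum to 123, so (4,3) = 61.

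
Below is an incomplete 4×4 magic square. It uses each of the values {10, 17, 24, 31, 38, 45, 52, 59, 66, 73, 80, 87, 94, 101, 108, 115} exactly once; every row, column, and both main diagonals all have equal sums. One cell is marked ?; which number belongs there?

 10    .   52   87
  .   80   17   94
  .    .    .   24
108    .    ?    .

66

The 16 entries sum to 1000, so each line sums to 1000/4 = 250.
Row 1 needs 250; the known cells sum to 149, so (1,2) = 101.
The remaining cell in row 2 is (2,1) = 250 − 191 = 59.
From column 1, 250 − (10 + 59 + 108) gives (3,1) = 73.
Using column 4: 87 + 94 + 24 + ? → (4,4) = 250 − 205 = 45.
From main diagonal, 250 − (10 + 80 + 45) gives (3,3) = 115.
Anti-diagonal must total 250; the given cells sum to 212, so (3,2) = 38.
Column 2 must total 250; the given cells sum to 219, so (4,2) = 31.
Column 3: 52 + 17 + 115 + ? = 250, so (4,3) = 66.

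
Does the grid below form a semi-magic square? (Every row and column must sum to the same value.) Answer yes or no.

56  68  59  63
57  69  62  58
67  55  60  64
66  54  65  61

Yes

Row 1: 56 + 68 + 59 + 63 = 246.
Row 2: 57 + 69 + 62 + 58 = 246.
Row 3: 67 + 55 + 60 + 64 = 246.
Row 4: 66 + 54 + 65 + 61 = 246.
Column 1: 56 + 57 + 67 + 66 = 246.
Column 2: 68 + 69 + 55 + 54 = 246.
Column 3: 59 + 62 + 60 + 65 = 246.
Column 4: 63 + 58 + 64 + 61 = 246.
All lines sum to 246.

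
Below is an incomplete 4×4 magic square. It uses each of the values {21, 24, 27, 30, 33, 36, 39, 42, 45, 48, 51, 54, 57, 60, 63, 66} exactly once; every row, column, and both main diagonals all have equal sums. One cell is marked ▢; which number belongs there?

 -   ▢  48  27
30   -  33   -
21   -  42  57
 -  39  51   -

36

The 16 entries sum to 696, so each line sums to 696/4 = 174.
Row 3 needs 174; the known cells sum to 120, so (3,2) = 54.
Anti-diagonal must total 174; the given cells sum to 114, so (4,1) = 60.
Row 4: 60 + 39 + 51 + ? = 174, so (4,4) = 24.
Column 1: 30 + 21 + 60 + ? = 174, so (1,1) = 63.
From column 4, 174 − (27 + 57 + 24) gives (2,4) = 66.
The remaining cell in main diagonal is (2,2) = 174 − 129 = 45.
Row 1: 63 + 48 + 27 + ? = 174, so (1,2) = 36.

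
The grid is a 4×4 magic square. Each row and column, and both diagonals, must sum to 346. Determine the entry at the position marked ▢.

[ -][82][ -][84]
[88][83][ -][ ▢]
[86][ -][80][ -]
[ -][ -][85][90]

From main diagonal, 346 − (83 + 80 + 90) gives (1,1) = 93.
The remaining cell in row 1 is (1,3) = 346 − 259 = 87.
The remaining cell in column 1 is (4,1) = 346 − 267 = 79.
Using column 3: 87 + 80 + 85 + ? → (2,3) = 346 − 252 = 94.
From anti-diagonal, 346 − (84 + 94 + 79) gives (3,2) = 89.
Row 2: 88 + 83 + 94 + ? = 346, so (2,4) = 81.

81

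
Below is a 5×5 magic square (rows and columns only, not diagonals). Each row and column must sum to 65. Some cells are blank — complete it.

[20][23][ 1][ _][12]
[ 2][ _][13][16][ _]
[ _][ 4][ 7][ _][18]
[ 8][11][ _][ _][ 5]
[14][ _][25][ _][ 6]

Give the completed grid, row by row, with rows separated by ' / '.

The remaining cell in row 1 is (1,4) = 65 − 56 = 9.
Column 1 needs 65; the known cells sum to 44, so (3,1) = 21.
From column 3, 65 − (1 + 13 + 7 + 25) gives (4,3) = 19.
The remaining cell in column 5 is (2,5) = 65 − 41 = 24.
The remaining cell in row 2 is (2,2) = 65 − 55 = 10.
Using row 3: 21 + 4 + 7 + 18 + ? → (3,4) = 65 − 50 = 15.
The remaining cell in row 4 is (4,4) = 65 − 43 = 22.
From column 2, 65 − (23 + 10 + 4 + 11) gives (5,2) = 17.
Using column 4: 9 + 16 + 15 + 22 + ? → (5,4) = 65 − 62 = 3.

20 23 1 9 12 / 2 10 13 16 24 / 21 4 7 15 18 / 8 11 19 22 5 / 14 17 25 3 6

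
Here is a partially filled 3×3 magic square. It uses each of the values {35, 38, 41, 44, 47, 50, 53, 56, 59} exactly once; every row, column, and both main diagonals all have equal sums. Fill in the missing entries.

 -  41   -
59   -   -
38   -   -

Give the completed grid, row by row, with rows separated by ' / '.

44 41 56 / 59 47 35 / 38 53 50

The 9 entries sum to 423, so each line sums to 423/3 = 141.
From column 1, 141 − (59 + 38) gives (1,1) = 44.
Row 1 must total 141; the given cells sum to 85, so (1,3) = 56.
Anti-diagonal needs 141; the known cells sum to 94, so (2,2) = 47.
Using row 2: 59 + 47 + ? → (2,3) = 141 − 106 = 35.
The remaining cell in column 2 is (3,2) = 141 − 88 = 53.
Column 3: 56 + 35 + ? = 141, so (3,3) = 50.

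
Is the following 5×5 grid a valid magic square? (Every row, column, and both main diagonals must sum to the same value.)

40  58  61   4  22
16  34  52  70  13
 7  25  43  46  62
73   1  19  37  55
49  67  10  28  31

No — anti-diagonal sums to 185 but column 5 sums to 183.

Row 1: 40 + 58 + 61 + 4 + 22 = 185.
Row 2: 16 + 34 + 52 + 70 + 13 = 185.
Row 3: 7 + 25 + 43 + 46 + 62 = 183.
Row 4: 73 + 1 + 19 + 37 + 55 = 185.
Row 5: 49 + 67 + 10 + 28 + 31 = 185.
Column 1: 40 + 16 + 7 + 73 + 49 = 185.
Column 2: 58 + 34 + 25 + 1 + 67 = 185.
Column 3: 61 + 52 + 43 + 19 + 10 = 185.
Column 4: 4 + 70 + 46 + 37 + 28 = 185.
Column 5: 22 + 13 + 62 + 55 + 31 = 183.
Main diagonal: 40 + 34 + 43 + 37 + 31 = 185.
Anti-diagonal: 22 + 70 + 43 + 1 + 49 = 185.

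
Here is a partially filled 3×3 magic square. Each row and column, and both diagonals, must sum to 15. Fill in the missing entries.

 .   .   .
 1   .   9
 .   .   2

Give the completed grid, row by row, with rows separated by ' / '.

Using row 2: 1 + 9 + ? → (2,2) = 15 − 10 = 5.
Using column 3: 9 + 2 + ? → (1,3) = 15 − 11 = 4.
From main diagonal, 15 − (5 + 2) gives (1,1) = 8.
Anti-diagonal needs 15; the known cells sum to 9, so (3,1) = 6.
Row 1: 8 + 4 + ? = 15, so (1,2) = 3.
The remaining cell in row 3 is (3,2) = 15 − 8 = 7.

8 3 4 / 1 5 9 / 6 7 2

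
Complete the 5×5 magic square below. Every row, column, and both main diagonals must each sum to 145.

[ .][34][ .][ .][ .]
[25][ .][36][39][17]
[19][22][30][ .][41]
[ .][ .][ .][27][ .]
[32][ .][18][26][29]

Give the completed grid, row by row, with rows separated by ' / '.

Row 2 must total 145; the given cells sum to 117, so (2,2) = 28.
Row 3 needs 145; the known cells sum to 112, so (3,4) = 33.
Row 5: 32 + 18 + 26 + 29 + ? = 145, so (5,2) = 40.
Using column 2: 34 + 28 + 22 + 40 + ? → (4,2) = 145 − 124 = 21.
From column 4, 145 − (39 + 33 + 27 + 26) gives (1,4) = 20.
From main diagonal, 145 − (28 + 30 + 27 + 29) gives (1,1) = 31.
From anti-diagonal, 145 − (39 + 30 + 21 + 32) gives (1,5) = 23.
Row 1 must total 145; the given cells sum to 108, so (1,3) = 37.
Column 1 must total 145; the given cells sum to 107, so (4,1) = 38.
Column 3 must total 145; the given cells sum to 121, so (4,3) = 24.
Column 5: 23 + 17 + 41 + 29 + ? = 145, so (4,5) = 35.

31 34 37 20 23 / 25 28 36 39 17 / 19 22 30 33 41 / 38 21 24 27 35 / 32 40 18 26 29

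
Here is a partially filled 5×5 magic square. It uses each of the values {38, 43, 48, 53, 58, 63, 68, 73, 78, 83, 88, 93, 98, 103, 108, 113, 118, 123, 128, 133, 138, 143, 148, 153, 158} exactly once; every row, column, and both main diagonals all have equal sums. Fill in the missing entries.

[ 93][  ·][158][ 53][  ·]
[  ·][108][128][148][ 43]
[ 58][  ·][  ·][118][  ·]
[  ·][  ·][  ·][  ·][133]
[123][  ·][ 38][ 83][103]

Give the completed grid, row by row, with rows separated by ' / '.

93 113 158 53 73 / 63 108 128 148 43 / 58 78 98 118 138 / 153 48 68 88 133 / 123 143 38 83 103

The 25 entries sum to 2450, so each line sums to 2450/5 = 490.
Row 2 must total 490; the given cells sum to 427, so (2,1) = 63.
Row 5 must total 490; the given cells sum to 347, so (5,2) = 143.
Column 1 must total 490; the given cells sum to 337, so (4,1) = 153.
Column 4 needs 490; the known cells sum to 402, so (4,4) = 88.
The remaining cell in main diagonal is (3,3) = 490 − 392 = 98.
The remaining cell in column 3 is (4,3) = 490 − 422 = 68.
Row 4 needs 490; the known cells sum to 442, so (4,2) = 48.
From anti-diagonal, 490 − (148 + 98 + 48 + 123) gives (1,5) = 73.
From row 1, 490 − (93 + 158 + 53 + 73) gives (1,2) = 113.
From column 2, 490 − (113 + 108 + 48 + 143) gives (3,2) = 78.
Column 5: 73 + 43 + 133 + 103 + ? = 490, so (3,5) = 138.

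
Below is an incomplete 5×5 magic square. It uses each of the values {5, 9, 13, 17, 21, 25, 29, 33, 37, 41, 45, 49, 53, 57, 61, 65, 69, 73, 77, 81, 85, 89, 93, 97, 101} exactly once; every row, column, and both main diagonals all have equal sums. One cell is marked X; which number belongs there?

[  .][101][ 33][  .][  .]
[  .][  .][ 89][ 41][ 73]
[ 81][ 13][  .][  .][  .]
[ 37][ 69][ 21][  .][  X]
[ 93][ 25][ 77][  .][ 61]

The 25 entries sum to 1325, so each line sums to 1325/5 = 265.
From row 5, 265 − (93 + 25 + 77 + 61) gives (5,4) = 9.
Using column 2: 101 + 13 + 69 + 25 + ? → (2,2) = 265 − 208 = 57.
Using column 3: 33 + 89 + 21 + 77 + ? → (3,3) = 265 − 220 = 45.
Using anti-diagonal: 41 + 45 + 69 + 93 + ? → (1,5) = 265 − 248 = 17.
Row 2 needs 265; the known cells sum to 260, so (2,1) = 5.
From column 1, 265 − (5 + 81 + 37 + 93) gives (1,1) = 49.
Main diagonal needs 265; the known cells sum to 212, so (4,4) = 53.
Using row 1: 49 + 101 + 33 + 17 + ? → (1,4) = 265 − 200 = 65.
From row 4, 265 − (37 + 69 + 21 + 53) gives (4,5) = 85.

85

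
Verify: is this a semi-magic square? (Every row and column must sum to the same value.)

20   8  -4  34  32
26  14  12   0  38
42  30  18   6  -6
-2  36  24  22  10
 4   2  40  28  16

Row 1: 20 + 8 + (-4) + 34 + 32 = 90.
Row 2: 26 + 14 + 12 + 0 + 38 = 90.
Row 3: 42 + 30 + 18 + 6 + (-6) = 90.
Row 4: -2 + 36 + 24 + 22 + 10 = 90.
Row 5: 4 + 2 + 40 + 28 + 16 = 90.
Column 1: 20 + 26 + 42 + (-2) + 4 = 90.
Column 2: 8 + 14 + 30 + 36 + 2 = 90.
Column 3: -4 + 12 + 18 + 24 + 40 = 90.
Column 4: 34 + 0 + 6 + 22 + 28 = 90.
Column 5: 32 + 38 + (-6) + 10 + 16 = 90.
All lines sum to 90.

Yes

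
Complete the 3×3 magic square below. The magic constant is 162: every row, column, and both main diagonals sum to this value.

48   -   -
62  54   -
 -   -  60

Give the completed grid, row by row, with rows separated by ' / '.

48 58 56 / 62 54 46 / 52 50 60

Row 2 needs 162; the known cells sum to 116, so (2,3) = 46.
Column 1 must total 162; the given cells sum to 110, so (3,1) = 52.
Column 3: 46 + 60 + ? = 162, so (1,3) = 56.
The remaining cell in row 1 is (1,2) = 162 − 104 = 58.
Row 3 needs 162; the known cells sum to 112, so (3,2) = 50.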